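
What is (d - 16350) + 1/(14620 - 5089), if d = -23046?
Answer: -375483275/9531 ≈ -39396.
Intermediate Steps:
(d - 16350) + 1/(14620 - 5089) = (-23046 - 16350) + 1/(14620 - 5089) = -39396 + 1/9531 = -375483275/9531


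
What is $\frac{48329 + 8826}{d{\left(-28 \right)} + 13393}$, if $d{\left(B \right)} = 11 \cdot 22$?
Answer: $\frac{11431}{2727} \approx 4.1918$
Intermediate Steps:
$d{\left(B \right)} = 242$
$\frac{48329 + 8826}{d{\left(-28 \right)} + 13393} = \frac{48329 + 8826}{242 + 13393} = \frac{57155}{13635} = 57155 \cdot \frac{1}{13635} = \frac{11431}{2727}$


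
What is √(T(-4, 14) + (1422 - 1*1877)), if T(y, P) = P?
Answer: 21*I ≈ 21.0*I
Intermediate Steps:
√(T(-4, 14) + (1422 - 1*1877)) = √(14 + (1422 - 1*1877)) = √(14 + (1422 - 1877)) = √(14 - 455) = √(-441) = 21*I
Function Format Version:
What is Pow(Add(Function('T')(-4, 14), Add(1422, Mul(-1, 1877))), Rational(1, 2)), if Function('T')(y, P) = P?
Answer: Mul(21, I) ≈ Mul(21.000, I)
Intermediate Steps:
Pow(Add(Function('T')(-4, 14), Add(1422, Mul(-1, 1877))), Rational(1, 2)) = Pow(Add(14, Add(1422, Mul(-1, 1877))), Rational(1, 2)) = Pow(Add(14, Add(1422, -1877)), Rational(1, 2)) = Pow(Add(14, -455), Rational(1, 2)) = Pow(-441, Rational(1, 2)) = Mul(21, I)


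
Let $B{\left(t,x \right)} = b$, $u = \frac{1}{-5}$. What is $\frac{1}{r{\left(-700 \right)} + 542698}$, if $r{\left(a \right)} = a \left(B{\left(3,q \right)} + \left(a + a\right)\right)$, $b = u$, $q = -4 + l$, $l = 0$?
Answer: $\frac{1}{1522838} \approx 6.5667 \cdot 10^{-7}$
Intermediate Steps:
$q = -4$ ($q = -4 + 0 = -4$)
$u = - \frac{1}{5} \approx -0.2$
$b = - \frac{1}{5} \approx -0.2$
$B{\left(t,x \right)} = - \frac{1}{5}$
$r{\left(a \right)} = a \left(- \frac{1}{5} + 2 a\right)$ ($r{\left(a \right)} = a \left(- \frac{1}{5} + \left(a + a\right)\right) = a \left(- \frac{1}{5} + 2 a\right)$)
$\frac{1}{r{\left(-700 \right)} + 542698} = \frac{1}{\frac{1}{5} \left(-700\right) \left(-1 + 10 \left(-700\right)\right) + 542698} = \frac{1}{\frac{1}{5} \left(-700\right) \left(-1 - 7000\right) + 542698} = \frac{1}{\frac{1}{5} \left(-700\right) \left(-7001\right) + 542698} = \frac{1}{980140 + 542698} = \frac{1}{1522838}$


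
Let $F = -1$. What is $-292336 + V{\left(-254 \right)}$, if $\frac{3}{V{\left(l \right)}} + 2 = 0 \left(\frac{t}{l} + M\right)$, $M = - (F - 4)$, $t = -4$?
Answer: $- \frac{584675}{2} \approx -2.9234 \cdot 10^{5}$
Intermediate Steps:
$M = 5$ ($M = - (-1 - 4) = \left(-1\right) \left(-5\right) = 5$)
$V{\left(l \right)} = - \frac{3}{2}$ ($V{\left(l \right)} = \frac{3}{-2 + 0 \left(- \frac{4}{l} + 5\right)} = \frac{3}{-2 + 0 \left(5 - \frac{4}{l}\right)} = \frac{3}{-2 + 0} = \frac{3}{-2} = 3 \left(- \frac{1}{2}\right) = - \frac{3}{2}$)
$-292336 + V{\left(-254 \right)} = -292336 - \frac{3}{2} = - \frac{584675}{2}$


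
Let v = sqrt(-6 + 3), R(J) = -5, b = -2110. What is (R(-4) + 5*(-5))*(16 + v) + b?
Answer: -2590 - 30*I*sqrt(3) ≈ -2590.0 - 51.962*I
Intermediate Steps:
v = I*sqrt(3) (v = sqrt(-3) = I*sqrt(3) ≈ 1.732*I)
(R(-4) + 5*(-5))*(16 + v) + b = (-5 + 5*(-5))*(16 + I*sqrt(3)) - 2110 = (-5 - 25)*(16 + I*sqrt(3)) - 2110 = -30*(16 + I*sqrt(3)) - 2110 = (-480 - 30*I*sqrt(3)) - 2110 = -2590 - 30*I*sqrt(3)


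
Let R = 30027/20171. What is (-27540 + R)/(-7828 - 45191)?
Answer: 185159771/356482083 ≈ 0.51941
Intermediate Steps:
R = 30027/20171 (R = 30027*(1/20171) = 30027/20171 ≈ 1.4886)
(-27540 + R)/(-7828 - 45191) = (-27540 + 30027/20171)/(-7828 - 45191) = -555479313/20171/(-53019) = -555479313/20171*(-1/53019) = 185159771/356482083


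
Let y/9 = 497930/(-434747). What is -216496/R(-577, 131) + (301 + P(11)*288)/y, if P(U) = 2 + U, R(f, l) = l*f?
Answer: -26390688448697/67746662838 ≈ -389.55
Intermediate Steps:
R(f, l) = f*l
y = -4481370/434747 (y = 9*(497930/(-434747)) = 9*(497930*(-1/434747)) = 9*(-497930/434747) = -4481370/434747 ≈ -10.308)
-216496/R(-577, 131) + (301 + P(11)*288)/y = -216496/((-577*131)) + (301 + (2 + 11)*288)/(-4481370/434747) = -216496/(-75587) + (301 + 13*288)*(-434747/4481370) = -216496*(-1/75587) + (301 + 3744)*(-434747/4481370) = 216496/75587 + 4045*(-434747/4481370) = 216496/75587 - 351710323/896274 = -26390688448697/67746662838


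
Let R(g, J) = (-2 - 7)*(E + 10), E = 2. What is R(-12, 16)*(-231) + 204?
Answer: 25152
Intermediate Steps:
R(g, J) = -108 (R(g, J) = (-2 - 7)*(2 + 10) = -9*12 = -108)
R(-12, 16)*(-231) + 204 = -108*(-231) + 204 = 24948 + 204 = 25152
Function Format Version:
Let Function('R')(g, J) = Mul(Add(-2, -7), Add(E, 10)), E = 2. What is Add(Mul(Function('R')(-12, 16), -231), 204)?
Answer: 25152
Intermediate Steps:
Function('R')(g, J) = -108 (Function('R')(g, J) = Mul(Add(-2, -7), Add(2, 10)) = Mul(-9, 12) = -108)
Add(Mul(Function('R')(-12, 16), -231), 204) = Add(Mul(-108, -231), 204) = Add(24948, 204) = 25152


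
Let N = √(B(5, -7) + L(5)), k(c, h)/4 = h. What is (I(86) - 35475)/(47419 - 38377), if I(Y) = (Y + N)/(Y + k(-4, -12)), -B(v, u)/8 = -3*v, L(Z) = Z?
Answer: -336991/85899 + 5*√5/343596 ≈ -3.9231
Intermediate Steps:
B(v, u) = 24*v (B(v, u) = -(-24)*v = 24*v)
k(c, h) = 4*h
N = 5*√5 (N = √(24*5 + 5) = √(120 + 5) = √125 = 5*√5 ≈ 11.180)
I(Y) = (Y + 5*√5)/(-48 + Y) (I(Y) = (Y + 5*√5)/(Y + 4*(-12)) = (Y + 5*√5)/(Y - 48) = (Y + 5*√5)/(-48 + Y))
(I(86) - 35475)/(47419 - 38377) = ((86 + 5*√5)/(-48 + 86) - 35475)/(47419 - 38377) = ((86 + 5*√5)/38 - 35475)/9042 = ((86 + 5*√5)/38 - 35475)*(1/9042) = ((43/19 + 5*√5/38) - 35475)*(1/9042) = (-673982/19 + 5*√5/38)*(1/9042) = -336991/85899 + 5*√5/343596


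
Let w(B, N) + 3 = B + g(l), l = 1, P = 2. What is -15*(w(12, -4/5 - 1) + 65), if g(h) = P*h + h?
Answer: -1155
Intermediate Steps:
g(h) = 3*h (g(h) = 2*h + h = 3*h)
w(B, N) = B (w(B, N) = -3 + (B + 3*1) = -3 + (B + 3) = -3 + (3 + B) = B)
-15*(w(12, -4/5 - 1) + 65) = -15*(12 + 65) = -15*77 = -1155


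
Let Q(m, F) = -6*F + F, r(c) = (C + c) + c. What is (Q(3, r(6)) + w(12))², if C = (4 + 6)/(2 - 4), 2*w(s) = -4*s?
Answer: 3481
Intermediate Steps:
w(s) = -2*s (w(s) = (-4*s)/2 = -2*s)
C = -5 (C = 10/(-2) = 10*(-½) = -5)
r(c) = -5 + 2*c (r(c) = (-5 + c) + c = -5 + 2*c)
Q(m, F) = -5*F
(Q(3, r(6)) + w(12))² = (-5*(-5 + 2*6) - 2*12)² = (-5*(-5 + 12) - 24)² = (-5*7 - 24)² = (-35 - 24)² = (-59)² = 3481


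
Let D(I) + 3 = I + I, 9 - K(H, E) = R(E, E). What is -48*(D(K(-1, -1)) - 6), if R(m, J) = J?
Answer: -528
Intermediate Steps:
K(H, E) = 9 - E
D(I) = -3 + 2*I (D(I) = -3 + (I + I) = -3 + 2*I)
-48*(D(K(-1, -1)) - 6) = -48*((-3 + 2*(9 - 1*(-1))) - 6) = -48*((-3 + 2*(9 + 1)) - 6) = -48*((-3 + 2*10) - 6) = -48*((-3 + 20) - 6) = -48*(17 - 6) = -48*11 = -528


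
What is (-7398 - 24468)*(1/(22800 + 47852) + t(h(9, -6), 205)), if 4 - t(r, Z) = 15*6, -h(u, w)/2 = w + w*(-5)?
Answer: 96810039243/35326 ≈ 2.7405e+6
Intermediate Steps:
h(u, w) = 8*w (h(u, w) = -2*(w + w*(-5)) = -2*(w - 5*w) = -(-8)*w = 8*w)
t(r, Z) = -86 (t(r, Z) = 4 - 15*6 = 4 - 1*90 = 4 - 90 = -86)
(-7398 - 24468)*(1/(22800 + 47852) + t(h(9, -6), 205)) = (-7398 - 24468)*(1/(22800 + 47852) - 86) = -31866*(1/70652 - 86) = -31866*(-6076071/70652) = 96810039243/35326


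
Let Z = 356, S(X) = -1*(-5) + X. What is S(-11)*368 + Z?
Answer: -1852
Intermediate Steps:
S(X) = 5 + X
S(-11)*368 + Z = (5 - 11)*368 + 356 = -6*368 + 356 = -2208 + 356 = -1852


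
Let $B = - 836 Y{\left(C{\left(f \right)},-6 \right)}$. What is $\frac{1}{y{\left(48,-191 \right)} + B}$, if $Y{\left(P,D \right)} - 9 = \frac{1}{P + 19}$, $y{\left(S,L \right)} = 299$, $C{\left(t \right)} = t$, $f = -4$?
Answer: $- \frac{15}{109211} \approx -0.00013735$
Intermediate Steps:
$Y{\left(P,D \right)} = 9 + \frac{1}{19 + P}$ ($Y{\left(P,D \right)} = 9 + \frac{1}{P + 19} = 9 + \frac{1}{19 + P}$)
$B = - \frac{113696}{15}$ ($B = - 836 \frac{172 + 9 \left(-4\right)}{19 - 4} = - 836 \frac{172 - 36}{15} = - 836 \cdot \frac{1}{15} \cdot 136 = \left(-836\right) \frac{136}{15} = - \frac{113696}{15} \approx -7579.7$)
$\frac{1}{y{\left(48,-191 \right)} + B} = \frac{1}{299 - \frac{113696}{15}} = \frac{1}{- \frac{109211}{15}} = - \frac{15}{109211}$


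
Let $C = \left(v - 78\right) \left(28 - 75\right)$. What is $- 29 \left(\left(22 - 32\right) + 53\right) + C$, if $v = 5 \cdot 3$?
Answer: $1714$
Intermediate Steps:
$v = 15$
$C = 2961$ ($C = \left(15 - 78\right) \left(28 - 75\right) = \left(-63\right) \left(-47\right) = 2961$)
$- 29 \left(\left(22 - 32\right) + 53\right) + C = - 29 \left(\left(22 - 32\right) + 53\right) + 2961 = - 29 \left(-10 + 53\right) + 2961 = \left(-29\right) 43 + 2961 = -1247 + 2961 = 1714$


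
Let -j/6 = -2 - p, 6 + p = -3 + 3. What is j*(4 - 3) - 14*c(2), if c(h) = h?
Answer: -52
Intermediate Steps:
p = -6 (p = -6 + (-3 + 3) = -6 + 0 = -6)
j = -24 (j = -6*(-2 - 1*(-6)) = -6*(-2 + 6) = -6*4 = -24)
j*(4 - 3) - 14*c(2) = -24*(4 - 3) - 14*2 = -24*1 - 28 = -24 - 28 = -52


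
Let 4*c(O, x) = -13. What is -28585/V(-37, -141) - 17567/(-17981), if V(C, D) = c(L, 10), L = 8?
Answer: 2056175911/233753 ≈ 8796.4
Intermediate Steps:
c(O, x) = -13/4 (c(O, x) = (¼)*(-13) = -13/4)
V(C, D) = -13/4
-28585/V(-37, -141) - 17567/(-17981) = -28585/(-13/4) - 17567/(-17981) = -28585*(-4/13) - 17567*(-1/17981) = 114340/13 + 17567/17981 = 2056175911/233753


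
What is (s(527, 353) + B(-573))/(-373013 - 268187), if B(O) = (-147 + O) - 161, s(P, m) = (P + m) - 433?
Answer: 31/45800 ≈ 0.00067686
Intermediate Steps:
s(P, m) = -433 + P + m
B(O) = -308 + O
(s(527, 353) + B(-573))/(-373013 - 268187) = ((-433 + 527 + 353) + (-308 - 573))/(-373013 - 268187) = (447 - 881)/(-641200) = -434*(-1/641200) = 31/45800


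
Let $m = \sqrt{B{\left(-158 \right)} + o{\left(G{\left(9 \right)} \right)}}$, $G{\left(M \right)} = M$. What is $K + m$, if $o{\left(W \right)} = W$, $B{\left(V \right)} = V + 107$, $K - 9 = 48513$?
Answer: $48522 + i \sqrt{42} \approx 48522.0 + 6.4807 i$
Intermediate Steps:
$K = 48522$ ($K = 9 + 48513 = 48522$)
$B{\left(V \right)} = 107 + V$
$m = i \sqrt{42}$ ($m = \sqrt{\left(107 - 158\right) + 9} = \sqrt{-51 + 9} = \sqrt{-42} = i \sqrt{42} \approx 6.4807 i$)
$K + m = 48522 + i \sqrt{42}$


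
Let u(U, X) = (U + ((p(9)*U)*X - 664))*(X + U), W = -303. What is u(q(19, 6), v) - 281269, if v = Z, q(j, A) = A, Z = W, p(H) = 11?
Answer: 5853563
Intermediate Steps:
Z = -303
v = -303
u(U, X) = (U + X)*(-664 + U + 11*U*X) (u(U, X) = (U + ((11*U)*X - 664))*(X + U) = (U + (11*U*X - 664))*(U + X) = (U + (-664 + 11*U*X))*(U + X) = (-664 + U + 11*U*X)*(U + X) = (U + X)*(-664 + U + 11*U*X))
u(q(19, 6), v) - 281269 = (6**2 - 664*6 - 664*(-303) + 6*(-303) + 11*6*(-303)**2 + 11*(-303)*6**2) - 281269 = (36 - 3984 + 201192 - 1818 + 11*6*91809 + 11*(-303)*36) - 281269 = (36 - 3984 + 201192 - 1818 + 6059394 - 119988) - 281269 = 6134832 - 281269 = 5853563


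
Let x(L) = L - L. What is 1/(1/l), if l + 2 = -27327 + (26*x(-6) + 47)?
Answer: -27282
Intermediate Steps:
x(L) = 0
l = -27282 (l = -2 + (-27327 + (26*0 + 47)) = -2 + (-27327 + (0 + 47)) = -2 + (-27327 + 47) = -2 - 27280 = -27282)
1/(1/l) = 1/(1/(-27282)) = 1/(-1/27282) = -27282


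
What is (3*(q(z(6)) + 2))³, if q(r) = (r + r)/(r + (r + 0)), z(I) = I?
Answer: 729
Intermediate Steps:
q(r) = 1 (q(r) = (2*r)/(r + r) = (2*r)/((2*r)) = (2*r)*(1/(2*r)) = 1)
(3*(q(z(6)) + 2))³ = (3*(1 + 2))³ = (3*3)³ = 9³ = 729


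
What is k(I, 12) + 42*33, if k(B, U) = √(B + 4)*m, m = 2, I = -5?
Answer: 1386 + 2*I ≈ 1386.0 + 2.0*I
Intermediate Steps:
k(B, U) = 2*√(4 + B) (k(B, U) = √(B + 4)*2 = √(4 + B)*2 = 2*√(4 + B))
k(I, 12) + 42*33 = 2*√(4 - 5) + 42*33 = 2*√(-1) + 1386 = 2*I + 1386 = 1386 + 2*I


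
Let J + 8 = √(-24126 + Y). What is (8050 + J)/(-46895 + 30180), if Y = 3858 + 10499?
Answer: -8042/16715 - I*√9769/16715 ≈ -0.48112 - 0.0059131*I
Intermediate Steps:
Y = 14357
J = -8 + I*√9769 (J = -8 + √(-24126 + 14357) = -8 + √(-9769) = -8 + I*√9769 ≈ -8.0 + 98.838*I)
(8050 + J)/(-46895 + 30180) = (8050 + (-8 + I*√9769))/(-46895 + 30180) = (8042 + I*√9769)/(-16715) = (8042 + I*√9769)*(-1/16715) = -8042/16715 - I*√9769/16715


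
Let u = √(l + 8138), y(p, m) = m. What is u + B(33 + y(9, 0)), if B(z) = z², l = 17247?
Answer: 1089 + √25385 ≈ 1248.3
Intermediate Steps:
u = √25385 (u = √(17247 + 8138) = √25385 ≈ 159.33)
u + B(33 + y(9, 0)) = √25385 + (33 + 0)² = √25385 + 33² = √25385 + 1089 = 1089 + √25385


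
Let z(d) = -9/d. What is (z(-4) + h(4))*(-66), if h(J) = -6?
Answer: 495/2 ≈ 247.50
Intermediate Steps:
(z(-4) + h(4))*(-66) = (-9/(-4) - 6)*(-66) = (-9*(-1/4) - 6)*(-66) = (9/4 - 6)*(-66) = -15/4*(-66) = 495/2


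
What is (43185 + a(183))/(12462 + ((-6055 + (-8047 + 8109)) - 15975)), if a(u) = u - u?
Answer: -43185/9506 ≈ -4.5429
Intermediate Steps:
a(u) = 0
(43185 + a(183))/(12462 + ((-6055 + (-8047 + 8109)) - 15975)) = (43185 + 0)/(12462 + ((-6055 + (-8047 + 8109)) - 15975)) = 43185/(12462 + ((-6055 + 62) - 15975)) = 43185/(12462 + (-5993 - 15975)) = 43185/(12462 - 21968) = 43185/(-9506) = 43185*(-1/9506) = -43185/9506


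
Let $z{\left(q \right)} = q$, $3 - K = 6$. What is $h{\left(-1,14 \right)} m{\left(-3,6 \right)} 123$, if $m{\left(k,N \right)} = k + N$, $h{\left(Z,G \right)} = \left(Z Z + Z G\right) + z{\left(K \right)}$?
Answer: $-5904$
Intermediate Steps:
$K = -3$ ($K = 3 - 6 = -3$)
$h{\left(Z,G \right)} = -3 + Z^{2} + G Z$ ($h{\left(Z,G \right)} = \left(Z Z + Z G\right) - 3 = \left(Z^{2} + G Z\right) - 3 = -3 + Z^{2} + G Z$)
$m{\left(k,N \right)} = N + k$
$h{\left(-1,14 \right)} m{\left(-3,6 \right)} 123 = \left(-3 + \left(-1\right)^{2} + 14 \left(-1\right)\right) \left(6 - 3\right) 123 = \left(-3 + 1 - 14\right) 3 \cdot 123 = \left(-16\right) 3 \cdot 123 = \left(-48\right) 123 = -5904$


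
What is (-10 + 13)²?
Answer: 9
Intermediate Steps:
(-10 + 13)² = 3² = 9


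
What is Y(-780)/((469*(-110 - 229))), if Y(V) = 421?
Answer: -421/158991 ≈ -0.0026479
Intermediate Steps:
Y(-780)/((469*(-110 - 229))) = 421/((469*(-110 - 229))) = 421/((469*(-339))) = 421/(-158991) = 421*(-1/158991) = -421/158991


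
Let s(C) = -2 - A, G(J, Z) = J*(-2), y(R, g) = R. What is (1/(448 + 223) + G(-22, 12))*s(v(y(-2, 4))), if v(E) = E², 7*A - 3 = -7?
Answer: -295250/4697 ≈ -62.859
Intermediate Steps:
A = -4/7 (A = 3/7 + (⅐)*(-7) = 3/7 - 1 = -4/7 ≈ -0.57143)
G(J, Z) = -2*J
s(C) = -10/7 (s(C) = -2 - 1*(-4/7) = -2 + 4/7 = -10/7)
(1/(448 + 223) + G(-22, 12))*s(v(y(-2, 4))) = (1/(448 + 223) - 2*(-22))*(-10/7) = (1/671 + 44)*(-10/7) = (29525/671)*(-10/7) = -295250/4697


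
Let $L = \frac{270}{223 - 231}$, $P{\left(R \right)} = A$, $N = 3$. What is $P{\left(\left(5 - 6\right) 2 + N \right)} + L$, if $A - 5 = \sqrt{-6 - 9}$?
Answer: $- \frac{115}{4} + i \sqrt{15} \approx -28.75 + 3.873 i$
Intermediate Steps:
$A = 5 + i \sqrt{15}$ ($A = 5 + \sqrt{-6 - 9} = 5 + \sqrt{-15} = 5 + i \sqrt{15} \approx 5.0 + 3.873 i$)
$P{\left(R \right)} = 5 + i \sqrt{15}$
$L = - \frac{135}{4}$ ($L = \frac{270}{223 - 231} = \frac{270}{-8} = 270 \left(- \frac{1}{8}\right) = - \frac{135}{4} \approx -33.75$)
$P{\left(\left(5 - 6\right) 2 + N \right)} + L = \left(5 + i \sqrt{15}\right) - \frac{135}{4} = - \frac{115}{4} + i \sqrt{15}$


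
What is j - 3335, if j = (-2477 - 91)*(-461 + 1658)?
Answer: -3077231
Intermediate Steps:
j = -3073896 (j = -2568*1197 = -3073896)
j - 3335 = -3073896 - 3335 = -3077231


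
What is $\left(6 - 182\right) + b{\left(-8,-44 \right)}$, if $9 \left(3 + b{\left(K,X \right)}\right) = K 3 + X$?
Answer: $- \frac{1679}{9} \approx -186.56$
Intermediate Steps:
$b{\left(K,X \right)} = -3 + \frac{K}{3} + \frac{X}{9}$ ($b{\left(K,X \right)} = -3 + \frac{K 3 + X}{9} = -3 + \frac{3 K + X}{9} = -3 + \frac{X + 3 K}{9} = -3 + \left(\frac{K}{3} + \frac{X}{9}\right) = -3 + \frac{K}{3} + \frac{X}{9}$)
$\left(6 - 182\right) + b{\left(-8,-44 \right)} = \left(6 - 182\right) + \left(-3 + \frac{1}{3} \left(-8\right) + \frac{1}{9} \left(-44\right)\right) = \left(6 - 182\right) - \frac{95}{9} = -176 - \frac{95}{9} = - \frac{1679}{9}$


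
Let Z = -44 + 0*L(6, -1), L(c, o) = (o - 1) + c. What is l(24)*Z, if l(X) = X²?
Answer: -25344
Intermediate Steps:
L(c, o) = -1 + c + o (L(c, o) = (-1 + o) + c = -1 + c + o)
Z = -44 (Z = -44 + 0*(-1 + 6 - 1) = -44 + 0*4 = -44 + 0 = -44)
l(24)*Z = 24²*(-44) = 576*(-44) = -25344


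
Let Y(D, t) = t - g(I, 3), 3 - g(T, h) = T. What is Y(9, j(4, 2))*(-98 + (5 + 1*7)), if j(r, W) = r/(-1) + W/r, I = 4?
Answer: 215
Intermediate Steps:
g(T, h) = 3 - T
j(r, W) = -r + W/r (j(r, W) = r*(-1) + W/r = -r + W/r)
Y(D, t) = 1 + t (Y(D, t) = t - (3 - 1*4) = t - (3 - 4) = t - 1*(-1) = t + 1 = 1 + t)
Y(9, j(4, 2))*(-98 + (5 + 1*7)) = (1 + (-1*4 + 2/4))*(-98 + (5 + 1*7)) = (1 + (-4 + 2*(¼)))*(-98 + (5 + 7)) = (1 + (-4 + ½))*(-98 + 12) = (1 - 7/2)*(-86) = -5/2*(-86) = 215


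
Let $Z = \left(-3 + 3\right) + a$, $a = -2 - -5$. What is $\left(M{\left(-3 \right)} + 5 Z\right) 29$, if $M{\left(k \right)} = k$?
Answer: $348$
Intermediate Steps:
$a = 3$ ($a = -2 + 5 = 3$)
$Z = 3$ ($Z = \left(-3 + 3\right) + 3 = 0 + 3 = 3$)
$\left(M{\left(-3 \right)} + 5 Z\right) 29 = \left(-3 + 5 \cdot 3\right) 29 = \left(-3 + 15\right) 29 = 12 \cdot 29 = 348$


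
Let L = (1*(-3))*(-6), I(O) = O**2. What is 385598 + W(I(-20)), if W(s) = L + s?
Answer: 386016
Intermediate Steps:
L = 18 (L = -3*(-6) = 18)
W(s) = 18 + s
385598 + W(I(-20)) = 385598 + (18 + (-20)**2) = 385598 + (18 + 400) = 385598 + 418 = 386016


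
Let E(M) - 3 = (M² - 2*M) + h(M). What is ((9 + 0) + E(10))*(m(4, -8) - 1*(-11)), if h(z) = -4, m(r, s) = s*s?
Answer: 6600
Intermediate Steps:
m(r, s) = s²
E(M) = -1 + M² - 2*M (E(M) = 3 + ((M² - 2*M) - 4) = 3 + (-4 + M² - 2*M) = -1 + M² - 2*M)
((9 + 0) + E(10))*(m(4, -8) - 1*(-11)) = ((9 + 0) + (-1 + 10² - 2*10))*((-8)² - 1*(-11)) = (9 + (-1 + 100 - 20))*(64 + 11) = (9 + 79)*75 = 88*75 = 6600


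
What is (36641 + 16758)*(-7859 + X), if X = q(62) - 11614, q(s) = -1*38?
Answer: -1041867889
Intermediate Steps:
q(s) = -38
X = -11652 (X = -38 - 11614 = -11652)
(36641 + 16758)*(-7859 + X) = (36641 + 16758)*(-7859 - 11652) = 53399*(-19511) = -1041867889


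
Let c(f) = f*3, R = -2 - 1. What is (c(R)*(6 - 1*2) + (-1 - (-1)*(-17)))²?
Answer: 2916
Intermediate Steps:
R = -3
c(f) = 3*f
(c(R)*(6 - 1*2) + (-1 - (-1)*(-17)))² = ((3*(-3))*(6 - 1*2) + (-1 - (-1)*(-17)))² = (-9*(6 - 2) + (-1 - 1*17))² = (-9*4 + (-1 - 17))² = (-36 - 18)² = (-54)² = 2916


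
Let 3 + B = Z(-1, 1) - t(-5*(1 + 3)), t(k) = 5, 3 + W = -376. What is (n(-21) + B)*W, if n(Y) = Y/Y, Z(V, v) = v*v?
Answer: 2274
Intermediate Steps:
W = -379 (W = -3 - 376 = -379)
Z(V, v) = v**2
B = -7 (B = -3 + (1**2 - 1*5) = -3 + (1 - 5) = -3 - 4 = -7)
n(Y) = 1
(n(-21) + B)*W = (1 - 7)*(-379) = -6*(-379) = 2274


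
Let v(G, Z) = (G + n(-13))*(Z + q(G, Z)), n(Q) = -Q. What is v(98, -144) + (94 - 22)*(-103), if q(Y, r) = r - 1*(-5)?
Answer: -38829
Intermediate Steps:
q(Y, r) = 5 + r (q(Y, r) = r + 5 = 5 + r)
v(G, Z) = (5 + 2*Z)*(13 + G) (v(G, Z) = (G - 1*(-13))*(Z + (5 + Z)) = (G + 13)*(5 + 2*Z) = (13 + G)*(5 + 2*Z) = (5 + 2*Z)*(13 + G))
v(98, -144) + (94 - 22)*(-103) = (65 + 26*(-144) + 98*(-144) + 98*(5 - 144)) + (94 - 22)*(-103) = (65 - 3744 - 14112 + 98*(-139)) + 72*(-103) = (65 - 3744 - 14112 - 13622) - 7416 = -31413 - 7416 = -38829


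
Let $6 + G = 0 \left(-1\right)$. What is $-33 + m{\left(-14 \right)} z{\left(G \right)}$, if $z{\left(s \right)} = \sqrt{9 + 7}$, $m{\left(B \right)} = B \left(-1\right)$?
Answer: $23$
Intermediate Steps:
$m{\left(B \right)} = - B$
$G = -6$ ($G = -6 + 0 \left(-1\right) = -6 + 0 = -6$)
$z{\left(s \right)} = 4$ ($z{\left(s \right)} = \sqrt{16} = 4$)
$-33 + m{\left(-14 \right)} z{\left(G \right)} = -33 + \left(-1\right) \left(-14\right) 4 = -33 + 14 \cdot 4 = -33 + 56 = 23$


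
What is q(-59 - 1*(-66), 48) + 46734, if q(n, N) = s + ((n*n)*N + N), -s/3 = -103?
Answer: 49443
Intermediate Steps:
s = 309 (s = -3*(-103) = 309)
q(n, N) = 309 + N + N*n**2 (q(n, N) = 309 + ((n*n)*N + N) = 309 + (n**2*N + N) = 309 + (N*n**2 + N) = 309 + (N + N*n**2) = 309 + N + N*n**2)
q(-59 - 1*(-66), 48) + 46734 = (309 + 48 + 48*(-59 - 1*(-66))**2) + 46734 = (309 + 48 + 48*(-59 + 66)**2) + 46734 = (309 + 48 + 48*7**2) + 46734 = (309 + 48 + 48*49) + 46734 = (309 + 48 + 2352) + 46734 = 2709 + 46734 = 49443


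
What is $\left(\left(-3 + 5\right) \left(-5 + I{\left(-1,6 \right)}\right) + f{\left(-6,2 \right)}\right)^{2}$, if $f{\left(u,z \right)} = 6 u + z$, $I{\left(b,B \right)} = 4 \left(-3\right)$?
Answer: $4624$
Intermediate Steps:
$I{\left(b,B \right)} = -12$
$f{\left(u,z \right)} = z + 6 u$
$\left(\left(-3 + 5\right) \left(-5 + I{\left(-1,6 \right)}\right) + f{\left(-6,2 \right)}\right)^{2} = \left(\left(-3 + 5\right) \left(-5 - 12\right) + \left(2 + 6 \left(-6\right)\right)\right)^{2} = \left(2 \left(-17\right) + \left(2 - 36\right)\right)^{2} = \left(-34 - 34\right)^{2} = \left(-68\right)^{2} = 4624$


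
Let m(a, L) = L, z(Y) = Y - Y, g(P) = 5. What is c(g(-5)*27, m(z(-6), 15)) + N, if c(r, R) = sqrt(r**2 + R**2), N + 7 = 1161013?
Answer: 1161006 + 15*sqrt(82) ≈ 1.1611e+6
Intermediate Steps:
N = 1161006 (N = -7 + 1161013 = 1161006)
z(Y) = 0
c(r, R) = sqrt(R**2 + r**2)
c(g(-5)*27, m(z(-6), 15)) + N = sqrt(15**2 + (5*27)**2) + 1161006 = sqrt(225 + 135**2) + 1161006 = sqrt(225 + 18225) + 1161006 = sqrt(18450) + 1161006 = 15*sqrt(82) + 1161006 = 1161006 + 15*sqrt(82)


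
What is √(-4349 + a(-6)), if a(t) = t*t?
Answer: I*√4313 ≈ 65.673*I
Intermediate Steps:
a(t) = t²
√(-4349 + a(-6)) = √(-4349 + (-6)²) = √(-4349 + 36) = √(-4313) = I*√4313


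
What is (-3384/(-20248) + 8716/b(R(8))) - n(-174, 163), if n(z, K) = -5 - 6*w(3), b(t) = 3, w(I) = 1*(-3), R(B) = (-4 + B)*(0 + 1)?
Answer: 21962756/7593 ≈ 2892.5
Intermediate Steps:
R(B) = -4 + B (R(B) = (-4 + B)*1 = -4 + B)
w(I) = -3
n(z, K) = 13 (n(z, K) = -5 - 6*(-3) = -5 + 18 = 13)
(-3384/(-20248) + 8716/b(R(8))) - n(-174, 163) = (-3384/(-20248) + 8716/3) - 1*13 = (-3384*(-1/20248) + 8716*(⅓)) - 13 = (423/2531 + 8716/3) - 13 = 22061465/7593 - 13 = 21962756/7593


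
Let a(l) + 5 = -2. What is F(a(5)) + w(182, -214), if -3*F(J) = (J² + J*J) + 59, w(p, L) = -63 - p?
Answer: -892/3 ≈ -297.33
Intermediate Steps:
a(l) = -7 (a(l) = -5 - 2 = -7)
F(J) = -59/3 - 2*J²/3 (F(J) = -((J² + J*J) + 59)/3 = -((J² + J²) + 59)/3 = -(2*J² + 59)/3 = -(59 + 2*J²)/3 = -59/3 - 2*J²/3)
F(a(5)) + w(182, -214) = (-59/3 - ⅔*(-7)²) + (-63 - 1*182) = (-59/3 - ⅔*49) + (-63 - 182) = (-59/3 - 98/3) - 245 = -157/3 - 245 = -892/3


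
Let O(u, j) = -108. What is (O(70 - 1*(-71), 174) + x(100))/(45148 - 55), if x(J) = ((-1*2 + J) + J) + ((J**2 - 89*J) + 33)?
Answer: 1223/45093 ≈ 0.027122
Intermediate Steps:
x(J) = 31 + J**2 - 87*J (x(J) = ((-2 + J) + J) + (33 + J**2 - 89*J) = (-2 + 2*J) + (33 + J**2 - 89*J) = 31 + J**2 - 87*J)
(O(70 - 1*(-71), 174) + x(100))/(45148 - 55) = (-108 + (31 + 100**2 - 87*100))/(45148 - 55) = (-108 + (31 + 10000 - 8700))/45093 = (-108 + 1331)*(1/45093) = 1223*(1/45093) = 1223/45093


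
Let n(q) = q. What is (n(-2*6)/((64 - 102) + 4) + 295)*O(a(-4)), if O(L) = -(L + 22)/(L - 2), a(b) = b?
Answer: 15063/17 ≈ 886.06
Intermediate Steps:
O(L) = -(22 + L)/(-2 + L)
(n(-2*6)/((64 - 102) + 4) + 295)*O(a(-4)) = ((-2*6)/((64 - 102) + 4) + 295)*((-22 - 1*(-4))/(-2 - 4)) = (-12/(-38 + 4) + 295)*((-22 + 4)/(-6)) = (-12/(-34) + 295)*(-⅙*(-18)) = (-12*(-1/34) + 295)*3 = (6/17 + 295)*3 = (5021/17)*3 = 15063/17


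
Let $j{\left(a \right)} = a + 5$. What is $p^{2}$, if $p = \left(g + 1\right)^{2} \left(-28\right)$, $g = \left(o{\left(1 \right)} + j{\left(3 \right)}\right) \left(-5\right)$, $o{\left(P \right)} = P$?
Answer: $2938507264$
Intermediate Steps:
$j{\left(a \right)} = 5 + a$
$g = -45$ ($g = \left(1 + \left(5 + 3\right)\right) \left(-5\right) = \left(1 + 8\right) \left(-5\right) = 9 \left(-5\right) = -45$)
$p = -54208$ ($p = \left(-45 + 1\right)^{2} \left(-28\right) = \left(-44\right)^{2} \left(-28\right) = 1936 \left(-28\right) = -54208$)
$p^{2} = \left(-54208\right)^{2} = 2938507264$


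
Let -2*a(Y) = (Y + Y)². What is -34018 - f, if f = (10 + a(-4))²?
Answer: -34502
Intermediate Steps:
a(Y) = -2*Y² (a(Y) = -(Y + Y)²/2 = -4*Y²/2 = -2*Y²)
f = 484 (f = (10 - 2*(-4)²)² = (10 - 2*16)² = (10 - 32)² = (-22)² = 484)
-34018 - f = -34018 - 1*484 = -34018 - 484 = -34502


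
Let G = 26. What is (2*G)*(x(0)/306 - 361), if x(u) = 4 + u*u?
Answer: -2872012/153 ≈ -18771.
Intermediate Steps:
x(u) = 4 + u**2
(2*G)*(x(0)/306 - 361) = (2*26)*((4 + 0**2)/306 - 361) = 52*((4 + 0)*(1/306) - 361) = 52*(4*(1/306) - 361) = 52*(2/153 - 361) = 52*(-55231/153) = -2872012/153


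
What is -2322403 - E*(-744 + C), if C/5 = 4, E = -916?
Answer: -2985587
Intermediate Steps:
C = 20 (C = 5*4 = 20)
-2322403 - E*(-744 + C) = -2322403 - (-916)*(-744 + 20) = -2322403 - (-916)*(-724) = -2322403 - 1*663184 = -2322403 - 663184 = -2985587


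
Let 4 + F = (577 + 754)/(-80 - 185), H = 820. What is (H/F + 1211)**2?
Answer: 7172760596401/5716881 ≈ 1.2547e+6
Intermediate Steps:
F = -2391/265 (F = -4 + (577 + 754)/(-80 - 185) = -4 + 1331/(-265) = -4 + 1331*(-1/265) = -4 - 1331/265 = -2391/265 ≈ -9.0226)
(H/F + 1211)**2 = (820/(-2391/265) + 1211)**2 = (820*(-265/2391) + 1211)**2 = (-217300/2391 + 1211)**2 = (2678201/2391)**2 = 7172760596401/5716881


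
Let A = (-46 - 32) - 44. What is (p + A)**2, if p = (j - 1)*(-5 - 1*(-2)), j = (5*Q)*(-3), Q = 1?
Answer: 5476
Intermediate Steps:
j = -15 (j = (5*1)*(-3) = 5*(-3) = -15)
p = 48 (p = (-15 - 1)*(-5 - 1*(-2)) = -16*(-5 + 2) = -16*(-3) = 48)
A = -122 (A = -78 - 44 = -122)
(p + A)**2 = (48 - 122)**2 = (-74)**2 = 5476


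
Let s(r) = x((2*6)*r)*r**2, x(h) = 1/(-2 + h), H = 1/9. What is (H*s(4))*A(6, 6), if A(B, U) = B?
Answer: 16/69 ≈ 0.23188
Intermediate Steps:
H = 1/9 ≈ 0.11111
s(r) = r**2/(-2 + 12*r) (s(r) = r**2/(-2 + (2*6)*r) = r**2/(-2 + 12*r))
(H*s(4))*A(6, 6) = (((1/2)*4**2/(-1 + 6*4))/9)*6 = (((1/2)*16/(-1 + 24))/9)*6 = (((1/2)*16/23)/9)*6 = (((1/2)*16*(1/23))/9)*6 = ((1/9)*(8/23))*6 = (8/207)*6 = 16/69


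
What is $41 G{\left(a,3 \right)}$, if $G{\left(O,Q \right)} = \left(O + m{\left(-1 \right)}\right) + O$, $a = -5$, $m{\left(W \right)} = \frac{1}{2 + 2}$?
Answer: $- \frac{1599}{4} \approx -399.75$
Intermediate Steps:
$m{\left(W \right)} = \frac{1}{4}$
$G{\left(O,Q \right)} = \frac{1}{4} + 2 O$ ($G{\left(O,Q \right)} = \left(O + \frac{1}{4}\right) + O = \left(\frac{1}{4} + O\right) + O = \frac{1}{4} + 2 O$)
$41 G{\left(a,3 \right)} = 41 \left(\frac{1}{4} + 2 \left(-5\right)\right) = 41 \left(\frac{1}{4} - 10\right) = 41 \left(- \frac{39}{4}\right) = - \frac{1599}{4}$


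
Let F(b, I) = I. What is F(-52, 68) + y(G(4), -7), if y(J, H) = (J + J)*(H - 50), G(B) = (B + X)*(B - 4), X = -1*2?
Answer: 68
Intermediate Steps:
X = -2
G(B) = (-4 + B)*(-2 + B) (G(B) = (B - 2)*(B - 4) = (-2 + B)*(-4 + B) = (-4 + B)*(-2 + B))
y(J, H) = 2*J*(-50 + H) (y(J, H) = (2*J)*(-50 + H) = 2*J*(-50 + H))
F(-52, 68) + y(G(4), -7) = 68 + 2*(8 + 4**2 - 6*4)*(-50 - 7) = 68 + 2*(8 + 16 - 24)*(-57) = 68 + 2*0*(-57) = 68 + 0 = 68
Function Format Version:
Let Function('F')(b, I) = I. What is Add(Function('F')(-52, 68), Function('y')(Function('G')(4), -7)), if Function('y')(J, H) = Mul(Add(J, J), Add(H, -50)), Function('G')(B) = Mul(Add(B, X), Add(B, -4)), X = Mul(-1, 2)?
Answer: 68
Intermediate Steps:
X = -2
Function('G')(B) = Mul(Add(-4, B), Add(-2, B)) (Function('G')(B) = Mul(Add(B, -2), Add(B, -4)) = Mul(Add(-2, B), Add(-4, B)) = Mul(Add(-4, B), Add(-2, B)))
Function('y')(J, H) = Mul(2, J, Add(-50, H)) (Function('y')(J, H) = Mul(Mul(2, J), Add(-50, H)) = Mul(2, J, Add(-50, H)))
Add(Function('F')(-52, 68), Function('y')(Function('G')(4), -7)) = Add(68, Mul(2, Add(8, Pow(4, 2), Mul(-6, 4)), Add(-50, -7))) = Add(68, Mul(2, Add(8, 16, -24), -57)) = Add(68, Mul(2, 0, -57)) = Add(68, 0) = 68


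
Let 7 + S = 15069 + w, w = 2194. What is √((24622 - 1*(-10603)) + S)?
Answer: √52481 ≈ 229.09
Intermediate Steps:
S = 17256 (S = -7 + (15069 + 2194) = -7 + 17263 = 17256)
√((24622 - 1*(-10603)) + S) = √((24622 - 1*(-10603)) + 17256) = √((24622 + 10603) + 17256) = √(35225 + 17256) = √52481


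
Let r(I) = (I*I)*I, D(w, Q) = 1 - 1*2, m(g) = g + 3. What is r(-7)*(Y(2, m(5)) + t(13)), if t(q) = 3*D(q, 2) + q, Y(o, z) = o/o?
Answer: -3773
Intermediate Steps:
m(g) = 3 + g
Y(o, z) = 1
D(w, Q) = -1 (D(w, Q) = 1 - 2 = -1)
t(q) = -3 + q (t(q) = 3*(-1) + q = -3 + q)
r(I) = I³ (r(I) = I²*I = I³)
r(-7)*(Y(2, m(5)) + t(13)) = (-7)³*(1 + (-3 + 13)) = -343*(1 + 10) = -343*11 = -3773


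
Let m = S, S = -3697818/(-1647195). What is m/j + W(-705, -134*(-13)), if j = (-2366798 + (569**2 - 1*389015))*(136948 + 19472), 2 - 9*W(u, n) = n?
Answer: -20191363239245044303/104438085720229800 ≈ -193.33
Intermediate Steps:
W(u, n) = 2/9 - n/9
S = 1232606/549065 (S = -3697818*(-1/1647195) = 1232606/549065 ≈ 2.2449)
m = 1232606/549065 ≈ 2.2449
j = -380421573840 (j = (-2366798 + (323761 - 389015))*156420 = (-2366798 - 65254)*156420 = -2432052*156420 = -380421573840)
m/j + W(-705, -134*(-13)) = (1232606/549065)/(-380421573840) + (2/9 - (-134)*(-13)/9) = (1232606/549065)*(-1/380421573840) + (2/9 - 1/9*1742) = -616303/104438085720229800 + (2/9 - 1742/9) = -616303/104438085720229800 - 580/3 = -20191363239245044303/104438085720229800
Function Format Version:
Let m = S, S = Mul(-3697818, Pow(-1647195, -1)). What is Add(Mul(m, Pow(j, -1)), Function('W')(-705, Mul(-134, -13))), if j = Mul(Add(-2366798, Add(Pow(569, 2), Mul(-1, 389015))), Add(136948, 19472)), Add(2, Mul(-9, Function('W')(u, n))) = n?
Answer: Rational(-20191363239245044303, 104438085720229800) ≈ -193.33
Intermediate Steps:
Function('W')(u, n) = Add(Rational(2, 9), Mul(Rational(-1, 9), n))
S = Rational(1232606, 549065) (S = Mul(-3697818, Rational(-1, 1647195)) = Rational(1232606, 549065) ≈ 2.2449)
m = Rational(1232606, 549065) ≈ 2.2449
j = -380421573840 (j = Mul(Add(-2366798, Add(323761, -389015)), 156420) = Mul(Add(-2366798, -65254), 156420) = Mul(-2432052, 156420) = -380421573840)
Add(Mul(m, Pow(j, -1)), Function('W')(-705, Mul(-134, -13))) = Add(Mul(Rational(1232606, 549065), Pow(-380421573840, -1)), Add(Rational(2, 9), Mul(Rational(-1, 9), Mul(-134, -13)))) = Add(Mul(Rational(1232606, 549065), Rational(-1, 380421573840)), Add(Rational(2, 9), Mul(Rational(-1, 9), 1742))) = Add(Rational(-616303, 104438085720229800), Add(Rational(2, 9), Rational(-1742, 9))) = Add(Rational(-616303, 104438085720229800), Rational(-580, 3)) = Rational(-20191363239245044303, 104438085720229800)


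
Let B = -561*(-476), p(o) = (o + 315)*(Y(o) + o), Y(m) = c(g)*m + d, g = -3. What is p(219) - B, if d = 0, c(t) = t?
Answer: -500928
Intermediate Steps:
Y(m) = -3*m (Y(m) = -3*m + 0 = -3*m)
p(o) = -2*o*(315 + o) (p(o) = (o + 315)*(-3*o + o) = (315 + o)*(-2*o) = -2*o*(315 + o))
B = 267036
p(219) - B = 2*219*(-315 - 1*219) - 1*267036 = 2*219*(-315 - 219) - 267036 = 2*219*(-534) - 267036 = -233892 - 267036 = -500928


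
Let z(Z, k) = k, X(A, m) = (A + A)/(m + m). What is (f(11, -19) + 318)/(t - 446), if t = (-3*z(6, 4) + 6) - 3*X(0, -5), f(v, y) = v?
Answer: -329/452 ≈ -0.72788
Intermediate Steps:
X(A, m) = A/m (X(A, m) = (2*A)/((2*m)) = (2*A)*(1/(2*m)) = A/m)
t = -6 (t = (-3*4 + 6) - 0/(-5) = (-12 + 6) - 0*(-1)/5 = -6 - 3*0 = -6 + 0 = -6)
(f(11, -19) + 318)/(t - 446) = (11 + 318)/(-6 - 446) = 329/(-452) = 329*(-1/452) = -329/452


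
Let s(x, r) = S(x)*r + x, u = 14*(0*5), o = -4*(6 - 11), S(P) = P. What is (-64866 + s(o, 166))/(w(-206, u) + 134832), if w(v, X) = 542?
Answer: -30763/67687 ≈ -0.45449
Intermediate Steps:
o = 20 (o = -4*(-5) = 20)
u = 0 (u = 14*0 = 0)
s(x, r) = x + r*x (s(x, r) = x*r + x = r*x + x = x + r*x)
(-64866 + s(o, 166))/(w(-206, u) + 134832) = (-64866 + 20*(1 + 166))/(542 + 134832) = (-64866 + 20*167)/135374 = (-64866 + 3340)*(1/135374) = -61526*1/135374 = -30763/67687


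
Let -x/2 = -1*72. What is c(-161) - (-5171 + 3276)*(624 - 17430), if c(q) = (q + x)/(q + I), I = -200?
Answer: -11496900553/361 ≈ -3.1847e+7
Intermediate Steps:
x = 144 (x = -(-2)*72 = -2*(-72) = 144)
c(q) = (144 + q)/(-200 + q) (c(q) = (q + 144)/(q - 200) = (144 + q)/(-200 + q))
c(-161) - (-5171 + 3276)*(624 - 17430) = (144 - 161)/(-200 - 161) - (-5171 + 3276)*(624 - 17430) = -17/(-361) - (-1895)*(-16806) = -1/361*(-17) - 1*31847370 = 17/361 - 31847370 = -11496900553/361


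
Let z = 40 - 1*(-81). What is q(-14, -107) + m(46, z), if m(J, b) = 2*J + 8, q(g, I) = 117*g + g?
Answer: -1552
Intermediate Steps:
q(g, I) = 118*g
z = 121 (z = 40 + 81 = 121)
m(J, b) = 8 + 2*J
q(-14, -107) + m(46, z) = 118*(-14) + (8 + 2*46) = -1652 + (8 + 92) = -1652 + 100 = -1552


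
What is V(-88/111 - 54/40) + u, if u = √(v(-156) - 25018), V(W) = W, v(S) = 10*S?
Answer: -4757/2220 + I*√26578 ≈ -2.1428 + 163.03*I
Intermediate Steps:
u = I*√26578 (u = √(10*(-156) - 25018) = √(-1560 - 25018) = √(-26578) = I*√26578 ≈ 163.03*I)
V(-88/111 - 54/40) + u = (-88/111 - 54/40) + I*√26578 = (-88*1/111 - 54*1/40) + I*√26578 = (-88/111 - 27/20) + I*√26578 = -4757/2220 + I*√26578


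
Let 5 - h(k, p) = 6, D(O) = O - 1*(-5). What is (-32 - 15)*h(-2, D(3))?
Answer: 47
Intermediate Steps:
D(O) = 5 + O (D(O) = O + 5 = 5 + O)
h(k, p) = -1 (h(k, p) = 5 - 1*6 = 5 - 6 = -1)
(-32 - 15)*h(-2, D(3)) = (-32 - 15)*(-1) = -47*(-1) = 47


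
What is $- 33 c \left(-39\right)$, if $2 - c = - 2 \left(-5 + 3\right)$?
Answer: $-2574$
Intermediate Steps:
$c = -2$ ($c = 2 - - 2 \left(-5 + 3\right) = 2 - \left(-2\right) \left(-2\right) = 2 - 4 = -2$)
$- 33 c \left(-39\right) = \left(-33\right) \left(-2\right) \left(-39\right) = 66 \left(-39\right) = -2574$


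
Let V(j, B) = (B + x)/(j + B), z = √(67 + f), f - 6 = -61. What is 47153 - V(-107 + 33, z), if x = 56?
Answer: 64412037/1366 + 65*√3/1366 ≈ 47154.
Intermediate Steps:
f = -55 (f = 6 - 61 = -55)
z = 2*√3 (z = √(67 - 55) = √12 = 2*√3 ≈ 3.4641)
V(j, B) = (56 + B)/(B + j) (V(j, B) = (B + 56)/(j + B) = (56 + B)/(B + j))
47153 - V(-107 + 33, z) = 47153 - (56 + 2*√3)/(2*√3 + (-107 + 33)) = 47153 - (56 + 2*√3)/(2*√3 - 74) = 47153 - (56 + 2*√3)/(-74 + 2*√3)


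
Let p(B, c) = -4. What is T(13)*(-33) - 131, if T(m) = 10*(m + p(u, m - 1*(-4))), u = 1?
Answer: -3101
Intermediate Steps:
T(m) = -40 + 10*m (T(m) = 10*(m - 4) = 10*(-4 + m) = -40 + 10*m)
T(13)*(-33) - 131 = (-40 + 10*13)*(-33) - 131 = (-40 + 130)*(-33) - 131 = 90*(-33) - 131 = -2970 - 131 = -3101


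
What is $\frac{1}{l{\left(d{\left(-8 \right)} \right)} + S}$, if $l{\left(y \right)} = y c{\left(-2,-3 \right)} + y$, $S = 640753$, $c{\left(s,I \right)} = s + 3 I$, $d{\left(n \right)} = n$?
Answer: $\frac{1}{640833} \approx 1.5605 \cdot 10^{-6}$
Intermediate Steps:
$l{\left(y \right)} = - 10 y$ ($l{\left(y \right)} = y \left(-2 + 3 \left(-3\right)\right) + y = y \left(-2 - 9\right) + y = y \left(-11\right) + y = - 11 y + y = - 10 y$)
$\frac{1}{l{\left(d{\left(-8 \right)} \right)} + S} = \frac{1}{\left(-10\right) \left(-8\right) + 640753} = \frac{1}{80 + 640753} = \frac{1}{640833}$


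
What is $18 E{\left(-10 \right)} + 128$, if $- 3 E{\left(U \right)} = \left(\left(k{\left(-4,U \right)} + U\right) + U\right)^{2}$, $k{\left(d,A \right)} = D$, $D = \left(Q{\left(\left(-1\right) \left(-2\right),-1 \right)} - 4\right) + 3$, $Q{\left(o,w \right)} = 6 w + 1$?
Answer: $-3928$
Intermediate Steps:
$Q{\left(o,w \right)} = 1 + 6 w$
$D = -6$ ($D = \left(\left(1 + 6 \left(-1\right)\right) - 4\right) + 3 = \left(\left(1 - 6\right) - 4\right) + 3 = \left(-5 - 4\right) + 3 = -9 + 3 = -6$)
$k{\left(d,A \right)} = -6$
$E{\left(U \right)} = - \frac{\left(-6 + 2 U\right)^{2}}{3}$ ($E{\left(U \right)} = - \frac{\left(\left(-6 + U\right) + U\right)^{2}}{3} = - \frac{\left(-6 + 2 U\right)^{2}}{3}$)
$18 E{\left(-10 \right)} + 128 = 18 \left(- \frac{4 \left(-3 - 10\right)^{2}}{3}\right) + 128 = 18 \left(- \frac{4 \left(-13\right)^{2}}{3}\right) + 128 = 18 \left(\left(- \frac{4}{3}\right) 169\right) + 128 = 18 \left(- \frac{676}{3}\right) + 128 = -4056 + 128 = -3928$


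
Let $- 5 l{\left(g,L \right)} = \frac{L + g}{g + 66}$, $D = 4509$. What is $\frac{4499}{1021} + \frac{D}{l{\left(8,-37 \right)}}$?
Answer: $\frac{1703495401}{29609} \approx 57533.0$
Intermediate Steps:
$l{\left(g,L \right)} = - \frac{L + g}{5 \left(66 + g\right)}$ ($l{\left(g,L \right)} = - \frac{\left(L + g\right) \frac{1}{g + 66}}{5} = - \frac{\left(L + g\right) \frac{1}{66 + g}}{5} = - \frac{\frac{1}{66 + g} \left(L + g\right)}{5} = - \frac{L + g}{5 \left(66 + g\right)}$)
$\frac{4499}{1021} + \frac{D}{l{\left(8,-37 \right)}} = \frac{4499}{1021} + \frac{4509}{\frac{1}{5} \frac{1}{66 + 8} \left(\left(-1\right) \left(-37\right) - 8\right)} = 4499 \cdot \frac{1}{1021} + \frac{4509}{\frac{1}{5} \cdot \frac{1}{74} \left(37 - 8\right)} = \frac{4499}{1021} + \frac{4509}{\frac{1}{5} \cdot \frac{1}{74} \cdot 29} = \frac{4499}{1021} + \frac{4509}{\frac{29}{370}} = \frac{4499}{1021} + 4509 \cdot \frac{370}{29} = \frac{4499}{1021} + \frac{1668330}{29} = \frac{1703495401}{29609}$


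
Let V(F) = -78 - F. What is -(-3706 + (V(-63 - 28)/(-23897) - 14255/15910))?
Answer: 281873353037/76040254 ≈ 3706.9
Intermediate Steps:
-(-3706 + (V(-63 - 28)/(-23897) - 14255/15910)) = -(-3706 + ((-78 - (-63 - 28))/(-23897) - 14255/15910)) = -(-3706 + ((-78 - 1*(-91))*(-1/23897) - 14255*1/15910)) = -(-3706 + ((-78 + 91)*(-1/23897) - 2851/3182)) = -(-3706 + (13*(-1/23897) - 2851/3182)) = -(-3706 + (-13/23897 - 2851/3182)) = -(-3706 - 68171713/76040254) = -1*(-281873353037/76040254) = 281873353037/76040254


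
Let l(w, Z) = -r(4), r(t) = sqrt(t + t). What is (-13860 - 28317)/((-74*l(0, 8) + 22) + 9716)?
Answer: -205359813/47392418 + 1560549*sqrt(2)/23696209 ≈ -4.2400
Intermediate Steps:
r(t) = sqrt(2)*sqrt(t) (r(t) = sqrt(2*t) = sqrt(2)*sqrt(t))
l(w, Z) = -2*sqrt(2) (l(w, Z) = -sqrt(2)*sqrt(4) = -sqrt(2)*2 = -2*sqrt(2))
(-13860 - 28317)/((-74*l(0, 8) + 22) + 9716) = (-13860 - 28317)/((-(-148)*sqrt(2) + 22) + 9716) = -42177/((148*sqrt(2) + 22) + 9716) = -42177/((22 + 148*sqrt(2)) + 9716) = -42177/(9738 + 148*sqrt(2))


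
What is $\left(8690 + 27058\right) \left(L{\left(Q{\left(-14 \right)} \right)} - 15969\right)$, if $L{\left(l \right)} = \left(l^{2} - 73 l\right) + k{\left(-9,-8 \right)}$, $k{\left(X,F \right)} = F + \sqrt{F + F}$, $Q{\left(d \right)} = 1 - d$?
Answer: $-602246556 + 142992 i \approx -6.0225 \cdot 10^{8} + 1.4299 \cdot 10^{5} i$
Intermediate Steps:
$k{\left(X,F \right)} = F + \sqrt{2} \sqrt{F}$ ($k{\left(X,F \right)} = F + \sqrt{2 F} = F + \sqrt{2} \sqrt{F}$)
$L{\left(l \right)} = -8 + l^{2} - 73 l + 4 i$ ($L{\left(l \right)} = \left(l^{2} - 73 l\right) - \left(8 - \sqrt{2} \sqrt{-8}\right) = \left(l^{2} - 73 l\right) - \left(8 - \sqrt{2} \cdot 2 i \sqrt{2}\right) = \left(l^{2} - 73 l\right) - \left(8 - 4 i\right) = -8 + l^{2} - 73 l + 4 i$)
$\left(8690 + 27058\right) \left(L{\left(Q{\left(-14 \right)} \right)} - 15969\right) = \left(8690 + 27058\right) \left(\left(-8 + \left(1 - -14\right)^{2} - 73 \left(1 - -14\right) + 4 i\right) - 15969\right) = 35748 \left(\left(-8 + \left(1 + 14\right)^{2} - 73 \left(1 + 14\right) + 4 i\right) - 15969\right) = 35748 \left(\left(-8 + 15^{2} - 1095 + 4 i\right) - 15969\right) = 35748 \left(\left(-8 + 225 - 1095 + 4 i\right) - 15969\right) = 35748 \left(\left(-878 + 4 i\right) - 15969\right) = 35748 \left(-16847 + 4 i\right) = -602246556 + 142992 i$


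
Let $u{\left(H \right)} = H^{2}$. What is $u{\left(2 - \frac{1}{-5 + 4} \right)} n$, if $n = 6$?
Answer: $54$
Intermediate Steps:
$u{\left(2 - \frac{1}{-5 + 4} \right)} n = \left(2 - \frac{1}{-5 + 4}\right)^{2} \cdot 6 = \left(2 - \frac{1}{-1}\right)^{2} \cdot 6 = \left(2 - -1\right)^{2} \cdot 6 = \left(2 + 1\right)^{2} \cdot 6 = 3^{2} \cdot 6 = 9 \cdot 6 = 54$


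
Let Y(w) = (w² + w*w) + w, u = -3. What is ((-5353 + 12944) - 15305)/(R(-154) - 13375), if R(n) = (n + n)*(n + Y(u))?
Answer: -7714/29437 ≈ -0.26205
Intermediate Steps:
Y(w) = w + 2*w² (Y(w) = (w² + w²) + w = 2*w² + w = w + 2*w²)
R(n) = 2*n*(15 + n) (R(n) = (n + n)*(n - 3*(1 + 2*(-3))) = (2*n)*(n - 3*(1 - 6)) = (2*n)*(n - 3*(-5)) = (2*n)*(n + 15) = (2*n)*(15 + n) = 2*n*(15 + n))
((-5353 + 12944) - 15305)/(R(-154) - 13375) = ((-5353 + 12944) - 15305)/(2*(-154)*(15 - 154) - 13375) = (7591 - 15305)/(2*(-154)*(-139) - 13375) = -7714/(42812 - 13375) = -7714/29437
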